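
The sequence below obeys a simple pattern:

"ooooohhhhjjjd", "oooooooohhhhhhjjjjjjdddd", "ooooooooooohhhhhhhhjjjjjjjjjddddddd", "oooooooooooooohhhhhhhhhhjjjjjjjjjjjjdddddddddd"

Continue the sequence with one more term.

ooooooooooooooooohhhhhhhhhhhhjjjjjjjjjjjjjjjddddddddddddd

The n-th term is 3n+2 o's then 2n+2 h's then 3n j's then 3n-2 d's (n = 1, 2, …).
At n = 5 the blocks have lengths 17, 12, 15, 13.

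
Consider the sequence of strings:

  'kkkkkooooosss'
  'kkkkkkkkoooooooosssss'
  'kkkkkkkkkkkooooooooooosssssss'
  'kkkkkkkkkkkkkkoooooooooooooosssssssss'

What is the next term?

Reading off run lengths: k runs 5, 8, 11, 14; o runs 5, 8, 11, 14; s runs 3, 5, 7, 9 — each is linear in n (n = 1, 2, …).
For the next term, n = 5, so the run lengths are 17, 17, 11.

kkkkkkkkkkkkkkkkkooooooooooooooooosssssssssss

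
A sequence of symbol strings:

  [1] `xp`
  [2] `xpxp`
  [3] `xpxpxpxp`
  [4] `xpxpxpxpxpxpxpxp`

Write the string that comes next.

xpxpxpxpxpxpxpxpxpxpxpxpxpxpxpxp

Each string is two copies of the previous one concatenated.
So the next term is two copies of xpxpxpxpxpxpxpxp.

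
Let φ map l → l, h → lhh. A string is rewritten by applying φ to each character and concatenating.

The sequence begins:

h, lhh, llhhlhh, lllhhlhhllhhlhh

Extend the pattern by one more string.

llllhhlhhllhhlhhlllhhlhhllhhlhh

Replace each of the 15 characters of lllhhlhhllhhlhh in place — l l l lhh lhh l lhh lhh l l lhh lhh l lhh lhh — and concatenate.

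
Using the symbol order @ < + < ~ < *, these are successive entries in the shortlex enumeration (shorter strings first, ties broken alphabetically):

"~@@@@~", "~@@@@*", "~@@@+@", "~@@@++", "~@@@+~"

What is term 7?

Advancing 2 positions from ~@@@+~ through ~@@@+~ → ~@@@+* reaches term 7.

~@@@~@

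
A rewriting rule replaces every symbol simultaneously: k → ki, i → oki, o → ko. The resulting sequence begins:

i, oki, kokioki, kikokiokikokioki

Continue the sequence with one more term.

kiokikikokiokikokiokikikokiokikokioki

Applying the rule to each of the 16 symbols of kikokiokikokioki gives the pieces ki oki ki ko ki oki ko ki oki ki ko ki oki ko ki oki, which concatenate to the answer.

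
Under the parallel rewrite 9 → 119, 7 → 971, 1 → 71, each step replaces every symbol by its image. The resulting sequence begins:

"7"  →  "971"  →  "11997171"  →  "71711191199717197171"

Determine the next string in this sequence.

Applying the rule to each of the 20 symbols of 71711191199717197171 gives the pieces 971 71 971 71 71 71 119 71 71 119 119 971 71 971 71 119 971 71 971 71, which concatenate to the answer.

97171971717171119717111911997171971711199717197171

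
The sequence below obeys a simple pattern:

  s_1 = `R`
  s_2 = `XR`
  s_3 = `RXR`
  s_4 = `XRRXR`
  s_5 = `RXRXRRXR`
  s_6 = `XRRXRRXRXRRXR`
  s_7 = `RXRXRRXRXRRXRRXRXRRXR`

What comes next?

This is a Fibonacci-style word recurrence s(k) = s(k−2)·s(k−1): e.g. R·XR = RXR.
So term 8 is XRRXRRXRXRRXR·RXRXRRXRXRRXRRXRXRRXR.

XRRXRRXRXRRXRRXRXRRXRXRRXRRXRXRRXR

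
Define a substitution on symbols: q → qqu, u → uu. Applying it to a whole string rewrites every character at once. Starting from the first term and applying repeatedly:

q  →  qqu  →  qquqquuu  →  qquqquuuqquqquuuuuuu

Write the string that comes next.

qquqquuuqquqquuuuuuuqquqquuuqquqquuuuuuuuuuuuuuu

Replace each of the 20 characters of qquqquuuqquqquuuuuuu in place — qqu qqu uu qqu qqu uu uu uu qqu qqu uu qqu qqu uu uu uu uu uu uu uu — and concatenate.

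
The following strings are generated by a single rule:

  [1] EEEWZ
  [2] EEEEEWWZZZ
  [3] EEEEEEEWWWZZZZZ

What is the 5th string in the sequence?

Each string has the form E^{2n+1} W^{n} Z^{2n-1} (n = 1, 2, …).
For term 5, n = 5, so the run lengths are 11, 5, 9.

EEEEEEEEEEEWWWWWZZZZZZZZZ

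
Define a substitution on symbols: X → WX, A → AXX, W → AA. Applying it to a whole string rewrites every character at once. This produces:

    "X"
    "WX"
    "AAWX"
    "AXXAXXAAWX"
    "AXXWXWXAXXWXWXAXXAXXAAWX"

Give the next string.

AXXWXWXAAWXAAWXAXXWXWXAAWXAAWXAXXWXWXAXXWXWXAXXAXXAAWX

Replace each of the 24 characters of AXXWXWXAXXWXWXAXXAXXAAWX in place — AXX WX WX AA WX AA WX AXX WX WX AA WX AA WX AXX WX WX AXX WX WX AXX AXX AA WX — and concatenate.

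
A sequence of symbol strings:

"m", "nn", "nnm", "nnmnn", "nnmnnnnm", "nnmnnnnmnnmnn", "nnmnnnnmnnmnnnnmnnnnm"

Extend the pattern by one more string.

Each term (from the third on) is the previous term followed by the one before it: term 3 = nn·m = nnm.
The next term joins nnmnnnnmnnmnnnnmnnnnm and nnmnnnnmnnmnn.

nnmnnnnmnnmnnnnmnnnnmnnmnnnnmnnmnn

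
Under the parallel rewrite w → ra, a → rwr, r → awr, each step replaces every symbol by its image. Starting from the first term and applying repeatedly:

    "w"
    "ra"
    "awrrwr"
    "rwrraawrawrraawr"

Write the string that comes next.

awrraawrawrrwrrwrraawrrwrraawrawrrwrrwrraawr

Replace each of the 16 characters of rwrraawrawrraawr in place — awr ra awr awr rwr rwr ra awr rwr ra awr awr rwr rwr ra awr — and concatenate.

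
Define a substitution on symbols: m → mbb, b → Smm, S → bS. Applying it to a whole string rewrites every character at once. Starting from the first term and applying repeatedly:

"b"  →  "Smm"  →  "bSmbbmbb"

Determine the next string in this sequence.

SmmbSmbbSmmSmmmbbSmmSmm

Rewriting each symbol of bSmbbmbb: b→Smm, S→bS, m→mbb, b→Smm, b→Smm, m→mbb, b→Smm, b→Smm, which concatenates to Smm bS mbb Smm Smm mbb Smm Smm.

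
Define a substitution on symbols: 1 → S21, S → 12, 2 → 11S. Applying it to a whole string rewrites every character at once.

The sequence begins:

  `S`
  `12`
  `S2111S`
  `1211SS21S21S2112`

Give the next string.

Replace each of the 16 characters of 1211SS21S21S2112 in place — S21 11S S21 S21 12 12 11S S21 12 11S S21 12 11S S21 S21 11S — and concatenate.

S2111SS21S21121211SS211211SS211211SS21S2111S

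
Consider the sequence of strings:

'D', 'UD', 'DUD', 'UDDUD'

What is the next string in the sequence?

This is a Fibonacci-style word recurrence s(k) = s(k−2)·s(k−1): e.g. D·UD = DUD.
So term 5 is DUD·UDDUD.

DUDUDDUD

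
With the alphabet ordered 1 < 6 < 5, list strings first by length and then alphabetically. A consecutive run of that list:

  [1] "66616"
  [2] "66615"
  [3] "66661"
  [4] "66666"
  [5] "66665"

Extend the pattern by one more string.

66651

The successor of 66665 increments the rightmost position that isn't already 5 and resets every position after it to 1.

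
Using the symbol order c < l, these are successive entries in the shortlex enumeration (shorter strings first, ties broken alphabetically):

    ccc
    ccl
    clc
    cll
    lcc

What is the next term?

The successor of lcc increments the rightmost position that isn't already l and resets every position after it to c.

lcl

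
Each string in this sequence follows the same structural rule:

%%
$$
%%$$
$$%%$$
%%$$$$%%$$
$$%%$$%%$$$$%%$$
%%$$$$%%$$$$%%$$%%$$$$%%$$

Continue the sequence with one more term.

$$%%$$%%$$$$%%$$%%$$$$%%$$$$%%$$%%$$$$%%$$

From term 3 onward, concatenate the second-to-last term with the last: %%·$$ = %%$$, $$·%%$$ = $$%%$$, …
So term 8 is $$%%$$%%$$$$%%$$·%%$$$$%%$$$$%%$$%%$$$$%%$$.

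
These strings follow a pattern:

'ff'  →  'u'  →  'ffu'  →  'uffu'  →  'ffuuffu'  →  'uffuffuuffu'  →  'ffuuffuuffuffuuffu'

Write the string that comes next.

uffuffuuffuffuuffuuffuffuuffu

Each term (from the third on) is the two preceding terms concatenated in order: term 3 = ff·u = ffu.
Continuing: uffuffuuffu · ffuuffuuffuffuuffu gives term 8.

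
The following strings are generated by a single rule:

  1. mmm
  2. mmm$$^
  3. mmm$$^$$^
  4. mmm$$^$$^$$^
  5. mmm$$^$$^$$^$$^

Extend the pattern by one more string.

The strings grow by a fixed suffix $$^ each time.
So the next term is mmm$$^$$^$$^$$^·$$^.

mmm$$^$$^$$^$$^$$^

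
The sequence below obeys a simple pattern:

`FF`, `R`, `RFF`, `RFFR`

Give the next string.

RFFRRFF

This is a Fibonacci-style word recurrence s(k) = s(k−1)·s(k−2): e.g. R·FF = RFF.
Continuing: RFFR · RFF gives term 5.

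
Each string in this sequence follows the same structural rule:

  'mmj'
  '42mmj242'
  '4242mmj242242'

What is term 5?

Each term wraps the previous one in 42 on the left and 242 on the right.
From 4242mmj242242, 2 further steps: 4242mmj242242 → 424242mmj242242242 → (answer).

42424242mmj242242242242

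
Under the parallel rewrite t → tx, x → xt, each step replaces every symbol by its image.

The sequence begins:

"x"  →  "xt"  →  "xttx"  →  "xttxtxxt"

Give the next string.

Rewriting each symbol of xttxtxxt: x→xt, t→tx, t→tx, x→xt, t→tx, x→xt, x→xt, t→tx, which concatenates to xt tx tx xt tx xt xt tx.

xttxtxxttxxtxttx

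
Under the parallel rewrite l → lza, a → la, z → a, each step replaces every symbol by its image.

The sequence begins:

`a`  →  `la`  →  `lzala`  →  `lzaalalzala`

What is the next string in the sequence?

lzaalalalzalalzaalalzala

Rewriting each symbol of lzaalalzala: l→lza, z→a, a→la, a→la, l→lza, a→la, l→lza, z→a, a→la, l→lza, a→la, which concatenates to lza a la la lza la lza a la lza la.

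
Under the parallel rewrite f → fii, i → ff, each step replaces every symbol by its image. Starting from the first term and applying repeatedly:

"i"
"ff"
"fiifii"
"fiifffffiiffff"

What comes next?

Applying the rule to each of the 14 symbols of fiifffffiiffff gives the pieces fii ff ff fii fii fii fii fii ff ff fii fii fii fii, which concatenate to the answer.

fiifffffiifiifiifiifiifffffiifiifiifii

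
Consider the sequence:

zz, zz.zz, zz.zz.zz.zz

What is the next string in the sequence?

Every step duplicates the string with '.' between the halves.
Doubling zz.zz.zz.zz with '.' between the halves:

zz.zz.zz.zz.zz.zz.zz.zz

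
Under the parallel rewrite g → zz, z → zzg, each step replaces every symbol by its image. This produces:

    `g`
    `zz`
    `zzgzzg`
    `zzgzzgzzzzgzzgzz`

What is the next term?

Replace each of the 16 characters of zzgzzgzzzzgzzgzz in place — zzg zzg zz zzg zzg zz zzg zzg zzg zzg zz zzg zzg zz zzg zzg — and concatenate.

zzgzzgzzzzgzzgzzzzgzzgzzgzzgzzzzgzzgzzzzgzzg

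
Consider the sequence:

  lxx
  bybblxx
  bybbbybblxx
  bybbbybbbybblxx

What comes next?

The strings grow by a fixed prefix bybb each time.
So the next term is bybb·bybbbybbbybblxx.

bybbbybbbybbbybblxx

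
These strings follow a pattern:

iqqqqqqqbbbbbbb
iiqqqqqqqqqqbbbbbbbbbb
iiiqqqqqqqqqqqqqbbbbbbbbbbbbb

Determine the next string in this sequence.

iiiiqqqqqqqqqqqqqqqqbbbbbbbbbbbbbbbb

Term n consists of n-1 i's, followed by 3n+1 q's, followed by 3n+1 b's, where the shown terms are n = 2, 3, 4.
At n = 5 the blocks have lengths 4, 16, 16.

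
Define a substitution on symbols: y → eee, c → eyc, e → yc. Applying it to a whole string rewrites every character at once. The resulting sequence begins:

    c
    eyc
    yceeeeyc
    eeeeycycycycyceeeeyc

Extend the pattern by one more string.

Rewriting the 20 symbols of eeeeycycycycyceeeeyc one by one yields yc yc yc yc eee eyc eee eyc eee eyc eee eyc eee eyc yc yc yc yc eee eyc; concatenated:

ycycycyceeeeyceeeeyceeeeyceeeeyceeeeycycycycyceeeeyc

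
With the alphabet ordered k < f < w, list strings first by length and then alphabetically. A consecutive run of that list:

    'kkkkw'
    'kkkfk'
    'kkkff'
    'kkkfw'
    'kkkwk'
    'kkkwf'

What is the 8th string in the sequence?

Advancing 2 positions from kkkwf through kkkwf → kkkww reaches term 8.

kkfkk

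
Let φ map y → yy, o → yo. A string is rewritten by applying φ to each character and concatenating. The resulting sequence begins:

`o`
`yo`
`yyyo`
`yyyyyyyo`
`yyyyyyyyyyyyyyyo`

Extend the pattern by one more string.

Applying the rule to each of the 16 symbols of yyyyyyyyyyyyyyyo gives the pieces yy yy yy yy yy yy yy yy yy yy yy yy yy yy yy yo, which concatenate to the answer.

yyyyyyyyyyyyyyyyyyyyyyyyyyyyyyyo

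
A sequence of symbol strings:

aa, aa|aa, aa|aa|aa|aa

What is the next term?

Every step duplicates the string with '|' between the halves.
Doubling aa|aa|aa|aa with '|' between the halves:

aa|aa|aa|aa|aa|aa|aa|aa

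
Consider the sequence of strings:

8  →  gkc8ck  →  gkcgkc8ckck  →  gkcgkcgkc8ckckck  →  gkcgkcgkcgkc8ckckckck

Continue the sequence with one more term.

gkcgkcgkcgkcgkc8ckckckckck

s(k+1) = gkc·s(k)·ck, so each term gains gkc as a prefix and ck as a suffix.
One more step from gkcgkcgkcgkc8ckckckck gives the answer.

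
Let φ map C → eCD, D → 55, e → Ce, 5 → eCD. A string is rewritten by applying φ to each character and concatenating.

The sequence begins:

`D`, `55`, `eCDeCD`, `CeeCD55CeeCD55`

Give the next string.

eCDCeCeeCD55eCDeCDeCDCeCeeCD55eCDeCD

φ(CeeCD55CeeCD55) expands symbol-by-symbol to eCD Ce Ce eCD 55 eCD eCD eCD Ce Ce eCD 55 eCD eCD; joining the 14 pieces gives the next term.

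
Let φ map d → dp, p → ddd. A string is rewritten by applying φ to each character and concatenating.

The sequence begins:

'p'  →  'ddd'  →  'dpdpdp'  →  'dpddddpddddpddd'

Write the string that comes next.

dpddddpdpdpdpddddpdpdpdpddddpdpdp

φ(dpddddpddddpddd) expands symbol-by-symbol to dp ddd dp dp dp dp ddd dp dp dp dp ddd dp dp dp; joining the 15 pieces gives the next term.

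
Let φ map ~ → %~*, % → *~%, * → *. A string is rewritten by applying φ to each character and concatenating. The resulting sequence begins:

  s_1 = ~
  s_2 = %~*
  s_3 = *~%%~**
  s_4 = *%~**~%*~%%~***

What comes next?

**~%%~***%~**~%*%~**~%*~%%~****

Replace each of the 15 characters of *%~**~%*~%%~*** in place — * *~% %~* * * %~* *~% * %~* *~% *~% %~* * * * — and concatenate.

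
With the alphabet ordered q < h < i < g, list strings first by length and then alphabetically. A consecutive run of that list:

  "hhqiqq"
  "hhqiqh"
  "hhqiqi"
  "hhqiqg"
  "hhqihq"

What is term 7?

hhqihi

Stepping forward 2 times from hhqihq: hhqihq → hhqihh, then the target.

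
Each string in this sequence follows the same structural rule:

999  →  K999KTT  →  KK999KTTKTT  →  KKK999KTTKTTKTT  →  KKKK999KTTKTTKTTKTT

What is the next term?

Every step adds K to the front and KTT to the end of the previous string.
One more step from KKKK999KTTKTTKTTKTT gives the answer.

KKKKK999KTTKTTKTTKTTKTT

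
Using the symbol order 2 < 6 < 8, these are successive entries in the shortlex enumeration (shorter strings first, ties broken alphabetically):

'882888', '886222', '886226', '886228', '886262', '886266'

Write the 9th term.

Stepping forward 3 times from 886266: 886266 → 886268 → 886282, then the target.

886286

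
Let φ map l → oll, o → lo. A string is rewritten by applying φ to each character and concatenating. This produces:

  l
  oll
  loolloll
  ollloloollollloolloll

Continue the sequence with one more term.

Applying the rule to each of the 21 symbols of ollloloollollloolloll gives the pieces lo oll oll oll lo oll lo lo oll oll lo oll oll oll lo lo oll oll lo oll oll, which concatenate to the answer.

loollollollloollloloollollloollollollloloollollloolloll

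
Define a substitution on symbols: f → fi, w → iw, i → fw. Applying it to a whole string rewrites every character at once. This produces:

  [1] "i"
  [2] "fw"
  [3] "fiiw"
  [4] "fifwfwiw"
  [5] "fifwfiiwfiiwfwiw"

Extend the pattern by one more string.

fifwfiiwfifwfwiwfifwfwiwfiiwfwiw

Replace each of the 16 characters of fifwfiiwfiiwfwiw in place — fi fw fi iw fi fw fw iw fi fw fw iw fi iw fw iw — and concatenate.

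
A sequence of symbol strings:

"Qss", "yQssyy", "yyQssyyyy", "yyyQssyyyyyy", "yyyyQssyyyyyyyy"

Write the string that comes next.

yyyyyQssyyyyyyyyyy

s(k+1) = y·s(k)·yy, so each term gains y as a prefix and yy as a suffix.
So the next term is y·yyyyQssyyyyyyyy·yy.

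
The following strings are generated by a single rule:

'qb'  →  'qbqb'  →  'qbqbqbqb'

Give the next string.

Each string is two copies of the previous one concatenated.
Doubling qbqbqbqb:

qbqbqbqbqbqbqbqb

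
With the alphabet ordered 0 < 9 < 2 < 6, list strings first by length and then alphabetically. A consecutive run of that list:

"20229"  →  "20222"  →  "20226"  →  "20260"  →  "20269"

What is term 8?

Advancing 3 positions from 20269 through 20269 → 20262 → 20266 reaches term 8.

20600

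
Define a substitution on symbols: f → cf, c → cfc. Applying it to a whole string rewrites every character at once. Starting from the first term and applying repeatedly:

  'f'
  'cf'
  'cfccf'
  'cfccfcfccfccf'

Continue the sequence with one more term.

Rewriting the 13 symbols of cfccfcfccfccf one by one yields cfc cf cfc cfc cf cfc cf cfc cfc cf cfc cfc cf; concatenated:

cfccfcfccfccfcfccfcfccfccfcfccfccf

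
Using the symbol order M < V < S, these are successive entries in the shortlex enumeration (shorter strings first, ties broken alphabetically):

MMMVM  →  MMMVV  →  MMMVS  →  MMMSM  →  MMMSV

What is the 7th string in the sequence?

MMVMM

Continuing the enumeration 2 steps past MMMSV: MMMSV → MMMSS → (answer).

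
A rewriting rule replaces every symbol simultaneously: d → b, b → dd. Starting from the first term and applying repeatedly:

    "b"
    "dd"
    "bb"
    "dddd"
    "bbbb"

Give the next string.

Rewriting each symbol of bbbb: b→dd, b→dd, b→dd, b→dd, which concatenates to dd dd dd dd.

dddddddd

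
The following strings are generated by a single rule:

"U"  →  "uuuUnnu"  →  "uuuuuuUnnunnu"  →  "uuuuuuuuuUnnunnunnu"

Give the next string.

s(k+1) = uuu·s(k)·nnu, so each term gains uuu as a prefix and nnu as a suffix.
One more step from uuuuuuuuuUnnunnunnu gives the answer.

uuuuuuuuuuuuUnnunnunnunnu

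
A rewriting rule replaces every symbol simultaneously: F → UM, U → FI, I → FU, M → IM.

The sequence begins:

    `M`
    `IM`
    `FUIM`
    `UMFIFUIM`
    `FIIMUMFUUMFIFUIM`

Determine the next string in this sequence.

Rewriting the 16 symbols of FIIMUMFUUMFIFUIM one by one yields UM FU FU IM FI IM UM FI FI IM UM FU UM FI FU IM; concatenated:

UMFUFUIMFIIMUMFIFIIMUMFUUMFIFUIM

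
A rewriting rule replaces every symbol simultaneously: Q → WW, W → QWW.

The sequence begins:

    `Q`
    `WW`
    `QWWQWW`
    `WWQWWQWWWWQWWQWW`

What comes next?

Rewriting the 16 symbols of WWQWWQWWWWQWWQWW one by one yields QWW QWW WW QWW QWW WW QWW QWW QWW QWW WW QWW QWW WW QWW QWW; concatenated:

QWWQWWWWQWWQWWWWQWWQWWQWWQWWWWQWWQWWWWQWWQWW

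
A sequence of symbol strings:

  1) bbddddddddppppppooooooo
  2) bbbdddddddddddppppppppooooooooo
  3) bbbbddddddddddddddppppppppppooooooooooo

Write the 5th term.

The n-th term is n-1 b's then 3n-1 d's then 2n p's then 2n+1 o's, where the shown terms are n = 3, 4, 5.
Setting n = 7 gives 6, 20, 14, 15 characters in each block.

bbbbbbddddddddddddddddddddppppppppppppppooooooooooooooo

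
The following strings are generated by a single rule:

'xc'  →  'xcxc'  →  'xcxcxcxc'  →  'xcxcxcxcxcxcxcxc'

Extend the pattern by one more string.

s(k+1) = s(k)·s(k) — each term doubles the last.
So the next term is two copies of xcxcxcxcxcxcxcxc.

xcxcxcxcxcxcxcxcxcxcxcxcxcxcxcxc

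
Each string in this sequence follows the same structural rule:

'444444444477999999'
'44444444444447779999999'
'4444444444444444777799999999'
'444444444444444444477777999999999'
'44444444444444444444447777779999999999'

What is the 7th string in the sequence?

444444444444444444444444444477777777999999999999

Reading off run lengths: 4 runs 10, 13, 16, 19, 22; 7 runs 2, 3, 4, 5, 6; 9 runs 6, 7, 8, 9, 10 — each is linear in n, where the shown terms are n = 3, 4, 5, 6, 7.
At n = 9 the blocks have lengths 28, 8, 12.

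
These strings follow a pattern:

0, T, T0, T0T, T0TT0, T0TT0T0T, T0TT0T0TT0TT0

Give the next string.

T0TT0T0TT0TT0T0TT0T0T

This is a Fibonacci-style word recurrence s(k) = s(k−1)·s(k−2): e.g. T·0 = T0.
So term 8 is T0TT0T0TT0TT0·T0TT0T0T.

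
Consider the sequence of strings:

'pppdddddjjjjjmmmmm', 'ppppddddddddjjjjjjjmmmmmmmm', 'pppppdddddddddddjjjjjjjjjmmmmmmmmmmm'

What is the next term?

ppppppddddddddddddddjjjjjjjjjjjmmmmmmmmmmmmmm

Reading off run lengths: p runs 3, 4, 5; d runs 5, 8, 11; j runs 5, 7, 9; m runs 5, 8, 11 — each is linear in n (n = 1, 2, …).
Setting n = 4 gives 6, 14, 11, 14 characters in each block.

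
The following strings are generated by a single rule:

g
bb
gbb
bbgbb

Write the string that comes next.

Each term (from the third on) is the two preceding terms concatenated in order: term 3 = g·bb = gbb.
The next term joins gbb and bbgbb.

gbbbbgbb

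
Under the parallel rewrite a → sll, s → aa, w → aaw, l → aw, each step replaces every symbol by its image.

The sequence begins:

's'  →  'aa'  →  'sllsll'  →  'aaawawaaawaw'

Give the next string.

Expanding aaawawaaawaw: a→sll, a→sll, a→sll, w→aaw, a→sll, w→aaw, a→sll, a→sll, a→sll, w→aaw, a→sll, w→aaw. Concatenated: sll sll sll aaw sll aaw sll sll sll aaw sll aaw.

sllsllsllaawsllaawsllsllsllaawsllaaw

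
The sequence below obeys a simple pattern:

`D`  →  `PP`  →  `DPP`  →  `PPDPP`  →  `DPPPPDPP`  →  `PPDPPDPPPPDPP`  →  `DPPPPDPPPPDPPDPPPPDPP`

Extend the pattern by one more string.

This is a Fibonacci-style word recurrence s(k) = s(k−2)·s(k−1): e.g. D·PP = DPP.
The next term joins PPDPPDPPPPDPP and DPPPPDPPPPDPPDPPPPDPP.

PPDPPDPPPPDPPDPPPPDPPPPDPPDPPPPDPP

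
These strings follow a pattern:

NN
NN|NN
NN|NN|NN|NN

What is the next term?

s(k+1) = s(k)·|·s(k) — each term doubles the last with '|' between the halves.
One more doubling of NN|NN|NN|NN gives the answer.

NN|NN|NN|NN|NN|NN|NN|NN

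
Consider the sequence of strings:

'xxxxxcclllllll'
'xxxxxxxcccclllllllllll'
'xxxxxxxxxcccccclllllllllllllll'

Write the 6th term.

Term n consists of 2n+1 x's, followed by 2n-2 c's, followed by 4n-1 l's, where the shown terms are n = 2, 3, 4.
At n = 7 the blocks have lengths 15, 12, 27.

xxxxxxxxxxxxxxxcccccccccccclllllllllllllllllllllllllll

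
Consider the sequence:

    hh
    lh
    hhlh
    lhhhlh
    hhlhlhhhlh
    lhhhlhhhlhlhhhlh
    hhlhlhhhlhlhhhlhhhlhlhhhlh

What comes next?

lhhhlhhhlhlhhhlhhhlhlhhhlhlhhhlhhhlhlhhhlh

This is a Fibonacci-style word recurrence s(k) = s(k−2)·s(k−1): e.g. hh·lh = hhlh.
So term 8 is lhhhlhhhlhlhhhlh·hhlhlhhhlhlhhhlhhhlhlhhhlh.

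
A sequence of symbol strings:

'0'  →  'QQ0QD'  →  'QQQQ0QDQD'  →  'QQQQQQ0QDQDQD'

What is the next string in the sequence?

Each term wraps the previous one in QQ on the left and QD on the right.
So the next term is QQ·QQQQQQ0QDQDQD·QD.

QQQQQQQQ0QDQDQDQD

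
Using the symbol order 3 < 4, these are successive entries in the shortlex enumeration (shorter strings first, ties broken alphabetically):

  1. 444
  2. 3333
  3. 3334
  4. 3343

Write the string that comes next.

Treat 3343 as a base-2 numeral over the given alphabet and add one, carrying through any trailing 4's.

3344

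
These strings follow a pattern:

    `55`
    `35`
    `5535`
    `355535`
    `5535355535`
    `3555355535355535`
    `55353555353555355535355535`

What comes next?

355535553535553555353555353555355535355535

From term 3 onward, concatenate the second-to-last term with the last: 55·35 = 5535, 35·5535 = 355535, …
So term 8 is 3555355535355535·55353555353555355535355535.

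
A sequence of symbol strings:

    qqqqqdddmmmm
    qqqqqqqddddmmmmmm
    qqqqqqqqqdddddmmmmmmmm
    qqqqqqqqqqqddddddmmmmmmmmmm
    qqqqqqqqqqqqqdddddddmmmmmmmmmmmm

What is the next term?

Reading off run lengths: q runs 5, 7, 9, 11, 13; d runs 3, 4, 5, 6, 7; m runs 4, 6, 8, 10, 12 — each is linear in n, where the shown terms are n = 2, 3, 4, 5, 6.
For the next term, n = 7, so the run lengths are 15, 8, 14.

qqqqqqqqqqqqqqqddddddddmmmmmmmmmmmmmm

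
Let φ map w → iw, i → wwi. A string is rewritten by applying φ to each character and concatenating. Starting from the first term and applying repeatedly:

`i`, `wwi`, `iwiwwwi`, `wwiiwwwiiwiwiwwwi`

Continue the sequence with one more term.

Replace each of the 17 characters of wwiiwwwiiwiwiwwwi in place — iw iw wwi wwi iw iw iw wwi wwi iw wwi iw wwi iw iw iw wwi — and concatenate.

iwiwwwiwwiiwiwiwwwiwwiiwwwiiwwwiiwiwiwwwi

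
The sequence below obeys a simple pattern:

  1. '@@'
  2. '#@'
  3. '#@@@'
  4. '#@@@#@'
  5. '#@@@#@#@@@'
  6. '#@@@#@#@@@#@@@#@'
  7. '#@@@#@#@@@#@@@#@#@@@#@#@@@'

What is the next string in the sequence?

#@@@#@#@@@#@@@#@#@@@#@#@@@#@@@#@#@@@#@@@#@

From term 3 onward, concatenate the last term with the second-to-last: #@·@@ = #@@@, #@@@·#@ = #@@@#@, …
Continuing: #@@@#@#@@@#@@@#@#@@@#@#@@@ · #@@@#@#@@@#@@@#@ gives term 8.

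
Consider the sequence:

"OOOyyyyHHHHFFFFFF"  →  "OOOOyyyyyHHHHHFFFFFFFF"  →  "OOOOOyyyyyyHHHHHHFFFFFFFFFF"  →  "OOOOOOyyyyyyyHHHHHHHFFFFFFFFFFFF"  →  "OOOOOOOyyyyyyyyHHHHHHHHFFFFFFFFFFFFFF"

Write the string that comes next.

OOOOOOOOyyyyyyyyyHHHHHHHHHFFFFFFFFFFFFFFFF

Reading off run lengths: O runs 3, 4, 5, 6, 7; y runs 4, 5, 6, 7, 8; H runs 4, 5, 6, 7, 8; F runs 6, 8, 10, 12, 14 — each is linear in n, where the shown terms are n = 3, 4, 5, 6, 7.
For the next term, n = 8, so the run lengths are 8, 9, 9, 16.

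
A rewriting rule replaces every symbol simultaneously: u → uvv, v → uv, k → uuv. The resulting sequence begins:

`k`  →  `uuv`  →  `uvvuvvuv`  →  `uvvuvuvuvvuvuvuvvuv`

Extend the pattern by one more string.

Rewriting the 19 symbols of uvvuvuvuvvuvuvuvvuv one by one yields uvv uv uv uvv uv uvv uv uvv uv uv uvv uv uvv uv uvv uv uv uvv uv; concatenated:

uvvuvuvuvvuvuvvuvuvvuvuvuvvuvuvvuvuvvuvuvuvvuv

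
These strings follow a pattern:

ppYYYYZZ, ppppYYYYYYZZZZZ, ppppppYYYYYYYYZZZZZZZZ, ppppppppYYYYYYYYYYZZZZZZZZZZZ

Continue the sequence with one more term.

ppppppppppYYYYYYYYYYYYZZZZZZZZZZZZZZ

Term n consists of 2n p's, followed by 2n+2 Y's, followed by 3n-1 Z's (n = 1, 2, …).
At n = 5 the blocks have lengths 10, 12, 14.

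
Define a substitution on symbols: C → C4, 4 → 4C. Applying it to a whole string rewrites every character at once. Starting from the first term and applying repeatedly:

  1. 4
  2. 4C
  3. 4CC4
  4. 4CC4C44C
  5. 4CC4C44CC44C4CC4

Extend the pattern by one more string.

Replace each of the 16 characters of 4CC4C44CC44C4CC4 in place — 4C C4 C4 4C C4 4C 4C C4 C4 4C 4C C4 4C C4 C4 4C — and concatenate.

4CC4C44CC44C4CC4C44C4CC44CC4C44C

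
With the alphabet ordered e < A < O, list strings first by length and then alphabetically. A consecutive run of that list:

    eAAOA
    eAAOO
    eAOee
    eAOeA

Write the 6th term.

Advancing 2 positions from eAOeA through eAOeA → eAOeO reaches term 6.

eAOAe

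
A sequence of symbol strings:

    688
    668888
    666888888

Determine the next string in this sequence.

Reading off run lengths: 6 runs 1, 2, 3; 8 runs 2, 4, 6 — each is linear in n (n = 1, 2, …).
At n = 4 the blocks have lengths 4, 8.

666688888888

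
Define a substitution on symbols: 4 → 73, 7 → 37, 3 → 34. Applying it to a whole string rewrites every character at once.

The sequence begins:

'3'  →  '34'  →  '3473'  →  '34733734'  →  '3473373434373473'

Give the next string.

34733734343734733473343734733734

Replace each of the 16 characters of 3473373434373473 in place — 34 73 37 34 34 37 34 73 34 73 34 37 34 73 37 34 — and concatenate.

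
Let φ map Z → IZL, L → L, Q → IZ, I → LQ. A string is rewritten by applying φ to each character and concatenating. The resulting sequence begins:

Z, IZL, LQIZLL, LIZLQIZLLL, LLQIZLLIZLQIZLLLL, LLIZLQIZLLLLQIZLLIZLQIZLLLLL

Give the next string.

Rewriting the 28 symbols of LLIZLQIZLLLLQIZLLIZLQIZLLLLL one by one yields L L LQ IZL L IZ LQ IZL L L L L IZ LQ IZL L L LQ IZL L IZ LQ IZL L L L L L; concatenated:

LLLQIZLLIZLQIZLLLLLIZLQIZLLLLQIZLLIZLQIZLLLLLL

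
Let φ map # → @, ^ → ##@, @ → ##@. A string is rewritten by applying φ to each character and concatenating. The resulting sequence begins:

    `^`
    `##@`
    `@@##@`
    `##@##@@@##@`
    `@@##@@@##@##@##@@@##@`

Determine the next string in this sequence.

Replace each of the 21 characters of @@##@@@##@##@##@@@##@ in place — ##@ ##@ @ @ ##@ ##@ ##@ @ @ ##@ @ @ ##@ @ @ ##@ ##@ ##@ @ @ ##@ — and concatenate.

##@##@@@##@##@##@@@##@@@##@@@##@##@##@@@##@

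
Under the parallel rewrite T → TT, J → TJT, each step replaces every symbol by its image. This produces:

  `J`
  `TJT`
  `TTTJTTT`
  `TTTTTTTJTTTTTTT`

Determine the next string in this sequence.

Replace each of the 15 characters of TTTTTTTJTTTTTTT in place — TT TT TT TT TT TT TT TJT TT TT TT TT TT TT TT — and concatenate.

TTTTTTTTTTTTTTTJTTTTTTTTTTTTTTT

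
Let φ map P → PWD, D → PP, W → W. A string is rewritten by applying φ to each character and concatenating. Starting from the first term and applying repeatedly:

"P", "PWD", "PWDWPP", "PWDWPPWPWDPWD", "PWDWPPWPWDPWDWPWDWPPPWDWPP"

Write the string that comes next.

PWDWPPWPWDPWDWPWDWPPPWDWPPWPWDWPPWPWDPWDPWDWPPWPWDPWD

Replace each of the 26 characters of PWDWPPWPWDPWDWPWDWPPPWDWPP in place — PWD W PP W PWD PWD W PWD W PP PWD W PP W PWD W PP W PWD PWD PWD W PP W PWD PWD — and concatenate.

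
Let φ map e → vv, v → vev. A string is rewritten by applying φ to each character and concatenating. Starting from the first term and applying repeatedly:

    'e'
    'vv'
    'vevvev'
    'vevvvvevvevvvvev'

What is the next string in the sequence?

Replace each of the 16 characters of vevvvvevvevvvvev in place — vev vv vev vev vev vev vv vev vev vv vev vev vev vev vv vev — and concatenate.

vevvvvevvevvevvevvvvevvevvvvevvevvevvevvvvev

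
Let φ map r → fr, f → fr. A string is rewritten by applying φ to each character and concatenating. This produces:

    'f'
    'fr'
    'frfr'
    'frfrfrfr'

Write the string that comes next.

frfrfrfrfrfrfrfr

Apply φ to frfrfrfr symbol by symbol: f→fr, r→fr, f→fr, r→fr, f→fr, r→fr, f→fr, r→fr; joined: fr fr fr fr fr fr fr fr.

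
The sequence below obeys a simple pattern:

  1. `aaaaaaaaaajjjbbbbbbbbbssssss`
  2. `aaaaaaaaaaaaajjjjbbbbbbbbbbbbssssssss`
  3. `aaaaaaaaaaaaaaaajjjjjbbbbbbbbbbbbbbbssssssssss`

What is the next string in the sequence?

aaaaaaaaaaaaaaaaaaajjjjjjbbbbbbbbbbbbbbbbbbssssssssssss

Reading off run lengths: a runs 10, 13, 16; j runs 3, 4, 5; b runs 9, 12, 15; s runs 6, 8, 10 — each is linear in n, where the shown terms are n = 3, 4, 5.
For the next term, n = 6, so the run lengths are 19, 6, 18, 12.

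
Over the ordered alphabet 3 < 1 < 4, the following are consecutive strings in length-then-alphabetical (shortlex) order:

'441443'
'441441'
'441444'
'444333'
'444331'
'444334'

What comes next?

Treat 444334 as a base-3 numeral over the given alphabet and add one, carrying through any trailing 4's.

444313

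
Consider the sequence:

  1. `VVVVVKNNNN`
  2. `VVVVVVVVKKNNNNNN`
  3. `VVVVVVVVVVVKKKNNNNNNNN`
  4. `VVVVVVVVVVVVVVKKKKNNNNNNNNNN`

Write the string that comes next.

Each string has the form V^{3n+2} K^{n} N^{2n+2} (n = 1, 2, …).
For the next term, n = 5, so the run lengths are 17, 5, 12.

VVVVVVVVVVVVVVVVVKKKKKNNNNNNNNNNNN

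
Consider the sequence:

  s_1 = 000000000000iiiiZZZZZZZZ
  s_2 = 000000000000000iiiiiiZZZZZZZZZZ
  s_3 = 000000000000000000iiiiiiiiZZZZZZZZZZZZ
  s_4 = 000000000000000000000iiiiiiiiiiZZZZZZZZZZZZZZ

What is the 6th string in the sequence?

000000000000000000000000000iiiiiiiiiiiiiiZZZZZZZZZZZZZZZZZZ

Term n consists of 3n+3 0's, followed by 2n-2 i's, followed by 2n+2 Z's, where the shown terms are n = 3, 4, 5, 6.
For term 6, n = 8, so the run lengths are 27, 14, 18.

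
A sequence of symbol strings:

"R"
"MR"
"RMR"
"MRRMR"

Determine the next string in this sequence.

RMRMRRMR

From term 3 onward, concatenate the second-to-last term with the last: R·MR = RMR, MR·RMR = MRRMR, …
So term 5 is RMR·MRRMR.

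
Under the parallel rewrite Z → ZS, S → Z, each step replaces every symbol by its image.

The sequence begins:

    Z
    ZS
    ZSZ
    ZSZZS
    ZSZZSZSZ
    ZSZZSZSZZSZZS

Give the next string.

Rewriting the 13 symbols of ZSZZSZSZZSZZS one by one yields ZS Z ZS ZS Z ZS Z ZS ZS Z ZS ZS Z; concatenated:

ZSZZSZSZZSZZSZSZZSZSZ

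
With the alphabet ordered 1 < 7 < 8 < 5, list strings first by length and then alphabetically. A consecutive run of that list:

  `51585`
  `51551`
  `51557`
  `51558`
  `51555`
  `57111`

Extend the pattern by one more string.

57117

The successor of 57111 increments the rightmost position that isn't already 5 and resets every position after it to 1.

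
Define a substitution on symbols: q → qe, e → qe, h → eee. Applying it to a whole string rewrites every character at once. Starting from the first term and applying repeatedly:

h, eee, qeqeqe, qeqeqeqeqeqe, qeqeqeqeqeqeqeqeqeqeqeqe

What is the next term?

qeqeqeqeqeqeqeqeqeqeqeqeqeqeqeqeqeqeqeqeqeqeqeqe

φ(qeqeqeqeqeqeqeqeqeqeqeqe) expands symbol-by-symbol to qe qe qe qe qe qe qe qe qe qe qe qe qe qe qe qe qe qe qe qe qe qe qe qe; joining the 24 pieces gives the next term.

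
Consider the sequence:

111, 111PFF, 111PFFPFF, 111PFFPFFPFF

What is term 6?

111PFFPFFPFFPFFPFF

The strings grow by a fixed suffix PFF each time.
From 111PFFPFFPFF, 2 further steps: 111PFFPFFPFF → 111PFFPFFPFFPFF → (answer).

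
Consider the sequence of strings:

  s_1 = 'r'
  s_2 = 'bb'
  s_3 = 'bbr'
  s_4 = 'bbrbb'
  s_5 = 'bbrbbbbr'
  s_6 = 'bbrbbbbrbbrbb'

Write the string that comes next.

bbrbbbbrbbrbbbbrbbbbr

Each term (from the third on) is the previous term followed by the one before it: term 3 = bb·r = bbr.
The next term joins bbrbbbbrbbrbb and bbrbbbbr.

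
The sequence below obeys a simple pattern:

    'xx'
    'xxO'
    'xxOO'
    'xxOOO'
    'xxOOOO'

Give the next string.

Each term is the previous one with O appended.
Applying this once more to xxOOOO:

xxOOOOO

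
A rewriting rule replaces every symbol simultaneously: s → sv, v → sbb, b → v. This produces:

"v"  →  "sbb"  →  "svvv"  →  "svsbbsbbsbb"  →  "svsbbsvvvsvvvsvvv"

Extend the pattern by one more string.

φ(svsbbsvvvsvvvsvvv) expands symbol-by-symbol to sv sbb sv v v sv sbb sbb sbb sv sbb sbb sbb sv sbb sbb sbb; joining the 17 pieces gives the next term.

svsbbsvvvsvsbbsbbsbbsvsbbsbbsbbsvsbbsbbsbb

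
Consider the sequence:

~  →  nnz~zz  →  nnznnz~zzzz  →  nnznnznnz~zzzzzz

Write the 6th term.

s(k+1) = nnz·s(k)·zz, so each term gains nnz as a prefix and zz as a suffix.
From nnznnznnz~zzzzzz, 2 further steps: nnznnznnz~zzzzzz → nnznnznnznnz~zzzzzzzz → (answer).

nnznnznnznnznnz~zzzzzzzzzz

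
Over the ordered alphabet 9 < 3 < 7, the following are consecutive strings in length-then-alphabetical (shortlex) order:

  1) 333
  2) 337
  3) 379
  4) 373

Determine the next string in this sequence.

377

The successor of 373 increments the rightmost position that isn't already 7 and resets every position after it to 9.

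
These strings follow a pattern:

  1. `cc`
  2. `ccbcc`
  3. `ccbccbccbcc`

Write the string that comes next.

Every step duplicates the string with 'b' between the halves.
Doubling ccbccbccbcc with 'b' between the halves:

ccbccbccbccbccbccbccbcc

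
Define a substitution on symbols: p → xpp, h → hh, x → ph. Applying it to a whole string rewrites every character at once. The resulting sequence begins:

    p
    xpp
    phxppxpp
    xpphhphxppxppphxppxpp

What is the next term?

φ(xpphhphxppxppphxppxpp) expands symbol-by-symbol to ph xpp xpp hh hh xpp hh ph xpp xpp ph xpp xpp xpp hh ph xpp xpp ph xpp xpp; joining the 21 pieces gives the next term.

phxppxpphhhhxpphhphxppxppphxppxppxpphhphxppxppphxppxpp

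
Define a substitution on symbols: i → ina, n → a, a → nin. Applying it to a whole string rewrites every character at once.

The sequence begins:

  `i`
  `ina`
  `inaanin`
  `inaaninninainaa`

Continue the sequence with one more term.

Replace each of the 15 characters of inaaninninainaa in place — ina a nin nin a ina a a ina a nin ina a nin nin — and concatenate.

inaaninninainaaainaanininaaninnin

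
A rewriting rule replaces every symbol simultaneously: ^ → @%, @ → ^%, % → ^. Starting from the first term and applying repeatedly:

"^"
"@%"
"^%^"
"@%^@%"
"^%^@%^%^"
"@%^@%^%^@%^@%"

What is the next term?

Rewriting the 13 symbols of @%^@%^%^@%^@% one by one yields ^% ^ @% ^% ^ @% ^ @% ^% ^ @% ^% ^; concatenated:

^%^@%^%^@%^@%^%^@%^%^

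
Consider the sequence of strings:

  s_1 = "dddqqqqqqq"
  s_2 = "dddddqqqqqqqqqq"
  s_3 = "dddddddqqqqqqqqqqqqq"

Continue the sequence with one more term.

Term n consists of 2n-1 d's, followed by 3n+1 q's, where the shown terms are n = 2, 3, 4.
At n = 5 the blocks have lengths 9, 16.

dddddddddqqqqqqqqqqqqqqqq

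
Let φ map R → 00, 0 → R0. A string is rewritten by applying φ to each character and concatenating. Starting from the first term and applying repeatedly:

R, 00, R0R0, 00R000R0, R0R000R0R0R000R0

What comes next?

00R000R0R0R000R000R000R0R0R000R0

Replace each of the 16 characters of R0R000R0R0R000R0 in place — 00 R0 00 R0 R0 R0 00 R0 00 R0 00 R0 R0 R0 00 R0 — and concatenate.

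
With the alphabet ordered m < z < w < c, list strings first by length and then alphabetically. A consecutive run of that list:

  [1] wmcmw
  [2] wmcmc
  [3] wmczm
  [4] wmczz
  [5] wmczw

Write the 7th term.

Stepping forward 2 times from wmczw: wmczw → wmczc, then the target.

wmcwm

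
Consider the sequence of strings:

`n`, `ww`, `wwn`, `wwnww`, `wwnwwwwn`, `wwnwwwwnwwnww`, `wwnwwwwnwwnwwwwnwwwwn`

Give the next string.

From term 3 onward, concatenate the last term with the second-to-last: ww·n = wwn, wwn·ww = wwnww, …
The next term joins wwnwwwwnwwnwwwwnwwwwn and wwnwwwwnwwnww.

wwnwwwwnwwnwwwwnwwwwnwwnwwwwnwwnww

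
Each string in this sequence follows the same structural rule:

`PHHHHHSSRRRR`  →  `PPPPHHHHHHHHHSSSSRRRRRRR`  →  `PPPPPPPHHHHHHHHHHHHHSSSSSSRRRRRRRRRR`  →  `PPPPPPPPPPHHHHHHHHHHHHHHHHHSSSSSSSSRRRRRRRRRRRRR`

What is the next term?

The n-th term is 3n-2 P's then 4n+1 H's then 2n S's then 3n+1 R's (n = 1, 2, …).
For the next term, n = 5, so the run lengths are 13, 21, 10, 16.

PPPPPPPPPPPPPHHHHHHHHHHHHHHHHHHHHHSSSSSSSSSSRRRRRRRRRRRRRRRR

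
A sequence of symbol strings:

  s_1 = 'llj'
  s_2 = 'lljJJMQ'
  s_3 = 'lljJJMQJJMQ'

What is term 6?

lljJJMQJJMQJJMQJJMQJJMQ

Each term is the previous one with JJMQ appended.
From lljJJMQJJMQ, 3 further steps: lljJJMQJJMQ → lljJJMQJJMQJJMQ → lljJJMQJJMQJJMQJJMQ → (answer).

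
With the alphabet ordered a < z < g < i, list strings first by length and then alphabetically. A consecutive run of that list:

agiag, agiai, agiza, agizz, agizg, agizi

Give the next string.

The successor of agizi increments the rightmost position that isn't already i and resets every position after it to a.

agiga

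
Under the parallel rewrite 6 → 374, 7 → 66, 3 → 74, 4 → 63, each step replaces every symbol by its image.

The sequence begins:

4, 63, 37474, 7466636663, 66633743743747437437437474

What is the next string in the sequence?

Applying the rule to each of the 26 symbols of 66633743743747437437437474 gives the pieces 374 374 374 74 74 66 63 74 66 63 74 66 63 66 63 74 66 63 74 66 63 74 66 63 66 63, which concatenate to the answer.

3743743747474666374666374666366637466637466637466636663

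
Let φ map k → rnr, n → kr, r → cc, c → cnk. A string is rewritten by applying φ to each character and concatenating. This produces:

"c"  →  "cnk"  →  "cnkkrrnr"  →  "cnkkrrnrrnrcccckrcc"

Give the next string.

cnkkrrnrrnrcccckrcccckrcccnkcnkcnkcnkrnrcccnkcnk

φ(cnkkrrnrrnrcccckrcc) expands symbol-by-symbol to cnk kr rnr rnr cc cc kr cc cc kr cc cnk cnk cnk cnk rnr cc cnk cnk; joining the 19 pieces gives the next term.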